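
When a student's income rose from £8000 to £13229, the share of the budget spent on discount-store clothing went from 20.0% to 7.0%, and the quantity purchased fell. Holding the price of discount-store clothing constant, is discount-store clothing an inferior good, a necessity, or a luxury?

Quantity demanded falls as income rises, so η < 0.

inferior good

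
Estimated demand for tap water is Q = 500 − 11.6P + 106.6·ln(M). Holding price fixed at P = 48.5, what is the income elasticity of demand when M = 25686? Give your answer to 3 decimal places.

0.105

At P = 48.5, M = 25686: Q = 1019.785.
Holding P constant, ∂Q/∂M = 106.6/M = 0.00415012.
η_M = (∂Q/∂M)·(M/Q) = 0.00415012 × (25686/1019.785) = 0.105.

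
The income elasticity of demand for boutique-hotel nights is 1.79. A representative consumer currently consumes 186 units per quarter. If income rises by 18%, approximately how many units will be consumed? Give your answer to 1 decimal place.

245.9

%ΔQ ≈ η × %ΔI = 1.79 × 18% = 32.22%.
New Q ≈ 186 × (1 + 0.3222) = 245.9.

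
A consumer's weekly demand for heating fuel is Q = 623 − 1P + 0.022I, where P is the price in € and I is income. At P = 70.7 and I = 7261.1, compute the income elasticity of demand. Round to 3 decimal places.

At P = 70.7, I = 7261.1: Q = 712.044.
Holding P constant, ∂Q/∂I = 0.022.
η_I = (∂Q/∂I)·(I/Q) = 0.022 × (7261.1/712.044) = 0.224.

0.224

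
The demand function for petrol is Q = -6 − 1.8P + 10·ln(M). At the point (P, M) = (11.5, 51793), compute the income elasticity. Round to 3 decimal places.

0.122

At P = 11.5, M = 51793: Q = 81.850.
Holding P constant, ∂Q/∂M = 10/M = 0.000193076.
η_M = (∂Q/∂M)·(M/Q) = 0.000193076 × (51793/81.850) = 0.122.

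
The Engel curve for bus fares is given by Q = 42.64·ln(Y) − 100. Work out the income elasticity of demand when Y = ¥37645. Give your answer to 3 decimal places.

0.122

At Y = 37645: Q = 349.253.
dQ/dY = 42.64/Y = 0.00113269 at this income.
η = (dQ/dY)·(Y/Q) = 0.00113269 × (37645/349.253) = 0.122.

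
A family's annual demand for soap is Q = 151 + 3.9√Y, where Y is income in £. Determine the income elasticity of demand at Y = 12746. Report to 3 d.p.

0.372

At Y = 12746: Q = 591.303.
dQ/dY = 3.9/(2√Y) = 0.0172722 at this income.
η = (dQ/dY)·(Y/Q) = 0.0172722 × (12746/591.303) = 0.372.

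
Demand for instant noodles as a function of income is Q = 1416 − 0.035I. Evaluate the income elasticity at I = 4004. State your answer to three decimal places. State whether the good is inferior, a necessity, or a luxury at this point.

-0.110 (inferior good)

At I = 4004: Q = 1275.860.
dQ/dI = −0.035.
η = (dQ/dI)·(I/Q) = -0.035 × (4004/1275.860) = -0.110.
Since η < 0, the good is an inferior good.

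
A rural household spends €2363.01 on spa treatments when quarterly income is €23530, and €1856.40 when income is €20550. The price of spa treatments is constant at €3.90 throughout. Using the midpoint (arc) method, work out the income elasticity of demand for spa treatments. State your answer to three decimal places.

1.776

With a constant price, Q₁ = 2363.01/3.90 = 605.900 and Q₂ = 1856.40/3.90 = 476.000 (equivalently, work directly with expenditure since P cancels).
Midpoint %ΔQ = (1856.40 − 2363.01)/2109.71 = -0.24013; midpoint %ΔI = (20550 − 23530)/22040 = -0.13521.
η = -0.24013 / -0.13521 = 1.776.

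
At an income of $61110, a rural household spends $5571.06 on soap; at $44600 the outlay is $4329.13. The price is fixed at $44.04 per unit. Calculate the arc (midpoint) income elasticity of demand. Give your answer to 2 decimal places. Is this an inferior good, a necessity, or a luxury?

With a constant price, Q₁ = 5571.06/44.04 = 126.500 and Q₂ = 4329.13/44.04 = 98.300 (equivalently, work directly with expenditure since P cancels).
Midpoint %ΔQ = (4329.13 − 5571.06)/4950.10 = -0.25089; midpoint %ΔI = (44600 − 61110)/52855 = -0.31236.
η = -0.25089 / -0.31236 = 0.80.
0 < η < 1 ⇒ necessity.

0.80 (necessity)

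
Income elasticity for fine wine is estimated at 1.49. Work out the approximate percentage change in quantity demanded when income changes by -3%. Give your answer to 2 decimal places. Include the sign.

-4.47%

%ΔQ ≈ η × %ΔI = 1.49 × (-3%) = -4.47%.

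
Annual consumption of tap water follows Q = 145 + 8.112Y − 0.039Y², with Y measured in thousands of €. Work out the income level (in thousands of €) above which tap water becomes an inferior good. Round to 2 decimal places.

104.00

dQ/dY = 8.112 − 0.078Y.
The good is inferior where dQ/dY < 0. Setting dQ/dY = 0 gives Y = 8.112 / 0.078 = 104.00.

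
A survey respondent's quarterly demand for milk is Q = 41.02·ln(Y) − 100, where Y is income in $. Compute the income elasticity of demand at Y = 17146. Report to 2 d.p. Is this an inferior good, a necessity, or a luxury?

At Y = 17146: Q = 299.925.
dQ/dY = 41.02/Y = 0.00239239 at this income.
η = (dQ/dY)·(Y/Q) = 0.00239239 × (17146/299.925) = 0.14.
Since 0 < η < 1, the good is a necessity.

0.14 (necessity)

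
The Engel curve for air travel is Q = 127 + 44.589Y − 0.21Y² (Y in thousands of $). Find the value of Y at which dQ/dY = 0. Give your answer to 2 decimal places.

106.16

dQ/dY = 44.589 − 0.42Y.
The good is inferior where dQ/dY < 0. Setting dQ/dY = 0 gives Y = 44.589 / 0.42 = 106.16.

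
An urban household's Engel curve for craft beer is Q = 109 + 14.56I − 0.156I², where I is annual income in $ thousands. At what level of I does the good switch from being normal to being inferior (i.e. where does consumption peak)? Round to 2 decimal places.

dQ/dI = 14.56 − 0.312I.
The good is inferior where dQ/dI < 0. Setting dQ/dI = 0 gives I = 14.56 / 0.312 = 46.67.

46.67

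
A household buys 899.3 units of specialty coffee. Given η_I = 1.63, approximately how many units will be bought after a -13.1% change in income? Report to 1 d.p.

707.3

%ΔQ ≈ η × %ΔI = 1.63 × (-13.1%) = -21.353%.
New Q ≈ 899.3 × (1 − 0.21353) = 707.3.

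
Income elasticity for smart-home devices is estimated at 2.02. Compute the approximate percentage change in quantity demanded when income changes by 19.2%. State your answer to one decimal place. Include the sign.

%ΔQ ≈ η × %ΔI = 2.02 × 19.2% = 38.8%.

38.8%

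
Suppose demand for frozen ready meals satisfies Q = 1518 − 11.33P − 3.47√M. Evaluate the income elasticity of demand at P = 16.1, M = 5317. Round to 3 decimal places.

-0.117

At P = 16.1, M = 5317: Q = 1082.562.
Holding P constant, ∂Q/∂M = -3.47/(2√M) = -0.0237939.
η_M = (∂Q/∂M)·(M/Q) = -0.0237939 × (5317/1082.562) = -0.117.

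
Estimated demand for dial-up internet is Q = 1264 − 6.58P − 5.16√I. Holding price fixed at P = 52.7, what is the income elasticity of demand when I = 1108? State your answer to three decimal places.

At P = 52.7, I = 1108: Q = 745.475.
Holding P constant, ∂Q/∂I = -5.16/(2√I) = -0.0775086.
η_I = (∂Q/∂I)·(I/Q) = -0.0775086 × (1108/745.475) = -0.115.

-0.115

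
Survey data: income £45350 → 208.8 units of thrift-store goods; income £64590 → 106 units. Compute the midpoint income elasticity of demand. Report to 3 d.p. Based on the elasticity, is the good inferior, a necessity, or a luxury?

ΔQ = 106 − 208.8 = -102.8; midpoint Q̄ = (208.8 + 106)/2 = 157.4.
ΔI = 64590 − 45350 = 19240; midpoint Ī = (45350 + 64590)/2 = 54970.
η = (ΔQ/Q̄) ÷ (ΔI/Ī) = (-102.8/157.4) ÷ (19240/54970) = -1.866.
η < 0 ⇒ inferior good.

-1.866 (inferior good)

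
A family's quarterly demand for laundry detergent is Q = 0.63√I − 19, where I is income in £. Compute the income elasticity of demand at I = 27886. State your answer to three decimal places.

0.610

At I = 27886: Q = 86.204.
dQ/dI = 0.63/(2√I) = 0.00188633 at this income.
η = (dQ/dI)·(I/Q) = 0.00188633 × (27886/86.204) = 0.610.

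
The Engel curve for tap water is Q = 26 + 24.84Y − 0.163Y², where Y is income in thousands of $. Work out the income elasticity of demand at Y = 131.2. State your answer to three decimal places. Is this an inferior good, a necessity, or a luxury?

-4.909 (inferior good)

At Y = 131.2: Q = 479.2173.
dQ/dY = 24.84 − 0.326Y = -17.93120.
η = (dQ/dY)·(Y/Q) = -17.93120 × (131.2/479.2173) = -4.909.
η < 0 ⇒ inferior good.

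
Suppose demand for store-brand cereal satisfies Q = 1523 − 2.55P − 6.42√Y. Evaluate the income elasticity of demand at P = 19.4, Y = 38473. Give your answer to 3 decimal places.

At P = 19.4, Y = 38473: Q = 214.277.
Holding P constant, ∂Q/∂Y = -6.42/(2√Y) = -0.0163654.
η_Y = (∂Q/∂Y)·(Y/Q) = -0.0163654 × (38473/214.277) = -2.938.

-2.938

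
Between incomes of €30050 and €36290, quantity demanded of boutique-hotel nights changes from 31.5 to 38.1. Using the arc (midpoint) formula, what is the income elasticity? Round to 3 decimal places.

ΔQ = 38.1 − 31.5 = 6.6; midpoint Q̄ = (31.5 + 38.1)/2 = 34.8.
ΔI = 36290 − 30050 = 6240; midpoint Ī = (30050 + 36290)/2 = 33170.
η = (ΔQ/Q̄) ÷ (ΔI/Ī) = (6.6/34.8) ÷ (6240/33170) = 1.008.

1.008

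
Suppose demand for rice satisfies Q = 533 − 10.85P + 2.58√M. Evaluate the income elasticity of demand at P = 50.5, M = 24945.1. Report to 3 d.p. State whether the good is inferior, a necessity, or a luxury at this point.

0.519 (necessity)

At P = 50.5, M = 24945.1: Q = 392.561.
Holding P constant, ∂Q/∂M = 2.58/(2√M) = 0.00816765.
η_M = (∂Q/∂M)·(M/Q) = 0.00816765 × (24945.1/392.561) = 0.519.
Since 0 < η < 1, this is a necessity.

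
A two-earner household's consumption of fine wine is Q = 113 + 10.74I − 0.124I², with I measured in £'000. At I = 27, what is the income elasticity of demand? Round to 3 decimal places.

At I = 27: Q = 312.5840.
dQ/dI = 10.74 − 0.248I = 4.04400.
η = (dQ/dI)·(I/Q) = 4.04400 × (27/312.5840) = 0.349.

0.349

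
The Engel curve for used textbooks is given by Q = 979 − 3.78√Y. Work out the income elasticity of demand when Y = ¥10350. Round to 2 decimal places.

-0.32

At Y = 10350: Q = 594.442.
dQ/dY = -3.78/(2√Y) = -0.0185777 at this income.
η = (dQ/dY)·(Y/Q) = -0.0185777 × (10350/594.442) = -0.32.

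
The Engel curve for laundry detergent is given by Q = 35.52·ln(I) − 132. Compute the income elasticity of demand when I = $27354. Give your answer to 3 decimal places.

0.154

At I = 27354: Q = 230.894.
dQ/dI = 35.52/I = 0.00129853 at this income.
η = (dQ/dI)·(I/Q) = 0.00129853 × (27354/230.894) = 0.154.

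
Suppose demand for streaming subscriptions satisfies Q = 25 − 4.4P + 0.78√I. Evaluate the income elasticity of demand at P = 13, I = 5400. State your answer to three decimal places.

1.141

At P = 13, I = 5400: Q = 25.118.
Holding P constant, ∂Q/∂I = 0.78/(2√I) = 0.00530723.
η_I = (∂Q/∂I)·(I/Q) = 0.00530723 × (5400/25.118) = 1.141.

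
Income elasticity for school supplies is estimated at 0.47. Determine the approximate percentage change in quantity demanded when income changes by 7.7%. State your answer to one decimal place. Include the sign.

%ΔQ ≈ η × %ΔI = 0.47 × 7.7% = 3.6%.

3.6%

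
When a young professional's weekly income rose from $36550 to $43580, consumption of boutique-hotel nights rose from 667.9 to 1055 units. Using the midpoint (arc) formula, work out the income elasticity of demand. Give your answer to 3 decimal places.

2.561

ΔQ = 1055 − 667.9 = 387.1; midpoint Q̄ = (667.9 + 1055)/2 = 861.45.
ΔI = 43580 − 36550 = 7030; midpoint Ī = (36550 + 43580)/2 = 40065.
η = (ΔQ/Q̄) ÷ (ΔI/Ī) = (387.1/861.45) ÷ (7030/40065) = 2.561.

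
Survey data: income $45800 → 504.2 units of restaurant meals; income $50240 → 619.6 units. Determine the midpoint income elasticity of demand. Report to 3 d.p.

ΔQ = 619.6 − 504.2 = 115.4; midpoint Q̄ = (504.2 + 619.6)/2 = 561.9.
ΔI = 50240 − 45800 = 4440; midpoint Ī = (45800 + 50240)/2 = 48020.
η = (ΔQ/Q̄) ÷ (ΔI/Ī) = (115.4/561.9) ÷ (4440/48020) = 2.221.

2.221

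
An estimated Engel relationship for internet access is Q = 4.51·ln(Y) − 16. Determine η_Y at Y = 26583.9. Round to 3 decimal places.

At Y = 26583.9: Q = 29.948.
dQ/dY = 4.51/Y = 0.000169652 at this income.
η = (dQ/dY)·(Y/Q) = 0.000169652 × (26583.9/29.948) = 0.151.

0.151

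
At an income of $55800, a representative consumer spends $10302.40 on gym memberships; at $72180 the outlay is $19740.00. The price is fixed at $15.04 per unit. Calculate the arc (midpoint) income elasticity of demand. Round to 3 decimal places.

2.454

With a constant price, Q₁ = 10302.40/15.04 = 685.000 and Q₂ = 19740.00/15.04 = 1312.500 (equivalently, work directly with expenditure since P cancels).
Midpoint %ΔQ = (19740.00 − 10302.40)/15021.20 = 0.62829; midpoint %ΔI = (72180 − 55800)/63990 = 0.25598.
η = 0.62829 / 0.25598 = 2.454.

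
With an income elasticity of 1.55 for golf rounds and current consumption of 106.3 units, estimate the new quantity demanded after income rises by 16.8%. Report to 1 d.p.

134.0

%ΔQ ≈ η × %ΔI = 1.55 × 16.8% = 26.04%.
New Q ≈ 106.3 × (1 + 0.2604) = 134.0.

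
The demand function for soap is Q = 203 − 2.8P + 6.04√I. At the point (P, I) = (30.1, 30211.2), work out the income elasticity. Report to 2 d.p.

0.45

At P = 30.1, I = 30211.2: Q = 1168.555.
Holding P constant, ∂Q/∂I = 6.04/(2√I) = 0.0173749.
η_I = (∂Q/∂I)·(I/Q) = 0.0173749 × (30211.2/1168.555) = 0.45.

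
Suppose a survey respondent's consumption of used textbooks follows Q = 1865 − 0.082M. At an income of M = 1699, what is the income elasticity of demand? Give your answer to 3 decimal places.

-0.081

At M = 1699: Q = 1725.682.
dQ/dM = −0.082.
η = (dQ/dM)·(M/Q) = -0.082 × (1699/1725.682) = -0.081.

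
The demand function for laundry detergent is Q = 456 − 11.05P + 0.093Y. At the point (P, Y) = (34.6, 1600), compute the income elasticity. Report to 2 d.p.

At P = 34.6, Y = 1600: Q = 222.470.
Holding P constant, ∂Q/∂Y = 0.093.
η_Y = (∂Q/∂Y)·(Y/Q) = 0.093 × (1600/222.470) = 0.67.

0.67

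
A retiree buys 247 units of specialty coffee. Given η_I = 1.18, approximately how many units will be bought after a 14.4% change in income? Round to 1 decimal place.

%ΔQ ≈ η × %ΔI = 1.18 × 14.4% = 16.992%.
New Q ≈ 247 × (1 + 0.16992) = 289.0.

289.0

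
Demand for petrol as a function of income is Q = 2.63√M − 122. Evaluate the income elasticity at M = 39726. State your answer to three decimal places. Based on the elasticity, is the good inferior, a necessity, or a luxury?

0.652 (necessity)

At M = 39726: Q = 402.195.
dQ/dM = 2.63/(2√M) = 0.00659764 at this income.
η = (dQ/dM)·(M/Q) = 0.00659764 × (39726/402.195) = 0.652.
Since 0 < η < 1, the good is a necessity.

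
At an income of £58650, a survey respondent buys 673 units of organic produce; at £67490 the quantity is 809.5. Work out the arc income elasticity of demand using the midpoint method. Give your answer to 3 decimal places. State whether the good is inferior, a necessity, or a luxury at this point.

ΔQ = 809.5 − 673 = 136.5; midpoint Q̄ = (673 + 809.5)/2 = 741.25.
ΔI = 67490 − 58650 = 8840; midpoint Ī = (58650 + 67490)/2 = 63070.
η = (ΔQ/Q̄) ÷ (ΔI/Ī) = (136.5/741.25) ÷ (8840/63070) = 1.314.
η > 1 ⇒ luxury.

1.314 (luxury)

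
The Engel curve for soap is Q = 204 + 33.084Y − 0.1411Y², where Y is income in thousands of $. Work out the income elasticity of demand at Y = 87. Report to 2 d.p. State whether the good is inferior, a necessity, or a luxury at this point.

At Y = 87: Q = 2014.3221.
dQ/dY = 33.084 − 0.2822Y = 8.53260.
η = (dQ/dY)·(Y/Q) = 8.53260 × (87/2014.3221) = 0.37.
0 < η < 1 ⇒ necessity.

0.37 (necessity)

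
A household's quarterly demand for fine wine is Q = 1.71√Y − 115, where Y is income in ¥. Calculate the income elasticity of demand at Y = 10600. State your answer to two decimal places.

At Y = 10600: Q = 61.055.
dQ/dY = 1.71/(2√Y) = 0.00830449 at this income.
η = (dQ/dY)·(Y/Q) = 0.00830449 × (10600/61.055) = 1.44.

1.44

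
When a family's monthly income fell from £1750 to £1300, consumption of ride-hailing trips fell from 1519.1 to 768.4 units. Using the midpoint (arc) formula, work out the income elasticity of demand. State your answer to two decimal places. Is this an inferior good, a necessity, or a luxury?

ΔQ = 768.4 − 1519.1 = -750.7; midpoint Q̄ = (1519.1 + 768.4)/2 = 1143.75.
ΔI = 1300 − 1750 = -450; midpoint Ī = (1750 + 1300)/2 = 1525.
η = (ΔQ/Q̄) ÷ (ΔI/Ī) = (-750.7/1143.75) ÷ (-450/1525) = 2.22.
η > 1 ⇒ luxury.

2.22 (luxury)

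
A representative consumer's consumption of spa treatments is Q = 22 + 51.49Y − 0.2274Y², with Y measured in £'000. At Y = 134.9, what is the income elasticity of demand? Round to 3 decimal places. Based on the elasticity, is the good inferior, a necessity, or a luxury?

At Y = 134.9: Q = 2829.7735.
dQ/dY = 51.49 − 0.4548Y = -9.86252.
η = (dQ/dY)·(Y/Q) = -9.86252 × (134.9/2829.7735) = -0.470.
η < 0 ⇒ inferior good.

-0.470 (inferior good)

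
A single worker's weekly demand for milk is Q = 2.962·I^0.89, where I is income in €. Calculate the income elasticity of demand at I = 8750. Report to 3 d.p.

For Q = A·I^β the income elasticity is constant and equal to β.
Here β = 0.89, so η = 0.890.

0.890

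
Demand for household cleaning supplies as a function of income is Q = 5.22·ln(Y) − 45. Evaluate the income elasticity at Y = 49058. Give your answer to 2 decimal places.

0.46

At Y = 49058: Q = 11.380.
dQ/dY = 5.22/Y = 0.000106405 at this income.
η = (dQ/dY)·(Y/Q) = 0.000106405 × (49058/11.380) = 0.46.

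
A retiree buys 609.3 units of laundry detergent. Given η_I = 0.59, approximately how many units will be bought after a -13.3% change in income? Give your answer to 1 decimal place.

%ΔQ ≈ η × %ΔI = 0.59 × (-13.3%) = -7.847%.
New Q ≈ 609.3 × (1 − 0.07847) = 561.5.

561.5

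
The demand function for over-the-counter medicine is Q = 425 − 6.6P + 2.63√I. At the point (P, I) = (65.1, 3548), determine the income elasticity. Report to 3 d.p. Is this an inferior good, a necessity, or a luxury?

At P = 65.1, I = 3548: Q = 151.996.
Holding P constant, ∂Q/∂I = 2.63/(2√I) = 0.0220767.
η_I = (∂Q/∂I)·(I/Q) = 0.0220767 × (3548/151.996) = 0.515.
Since 0 < η < 1, this is a necessity.

0.515 (necessity)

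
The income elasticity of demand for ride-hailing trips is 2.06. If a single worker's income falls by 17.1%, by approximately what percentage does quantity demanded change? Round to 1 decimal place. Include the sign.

%ΔQ ≈ η × %ΔI = 2.06 × (-17.1%) = -35.2%.

-35.2%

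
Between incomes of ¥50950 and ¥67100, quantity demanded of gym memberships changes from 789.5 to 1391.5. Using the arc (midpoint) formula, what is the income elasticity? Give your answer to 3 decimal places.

2.018

ΔQ = 1391.5 − 789.5 = 602; midpoint Q̄ = (789.5 + 1391.5)/2 = 1090.5.
ΔI = 67100 − 50950 = 16150; midpoint Ī = (50950 + 67100)/2 = 59025.
η = (ΔQ/Q̄) ÷ (ΔI/Ī) = (602/1090.5) ÷ (16150/59025) = 2.018.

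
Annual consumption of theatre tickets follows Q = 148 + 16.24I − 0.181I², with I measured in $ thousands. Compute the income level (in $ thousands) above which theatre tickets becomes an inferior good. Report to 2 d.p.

44.86

dQ/dI = 16.24 − 0.362I.
The good is inferior where dQ/dI < 0. Setting dQ/dI = 0 gives I = 16.24 / 0.362 = 44.86.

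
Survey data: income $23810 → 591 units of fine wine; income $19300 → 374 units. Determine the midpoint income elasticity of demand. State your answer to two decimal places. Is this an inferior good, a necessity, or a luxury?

2.15 (luxury)

ΔQ = 374 − 591 = -217; midpoint Q̄ = (591 + 374)/2 = 482.5.
ΔI = 19300 − 23810 = -4510; midpoint Ī = (23810 + 19300)/2 = 21555.
η = (ΔQ/Q̄) ÷ (ΔI/Ī) = (-217/482.5) ÷ (-4510/21555) = 2.15.
η > 1 ⇒ luxury.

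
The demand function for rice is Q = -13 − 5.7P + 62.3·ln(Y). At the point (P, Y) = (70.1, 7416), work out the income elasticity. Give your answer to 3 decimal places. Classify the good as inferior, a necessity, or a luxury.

At P = 70.1, Y = 7416: Q = 142.610.
Holding P constant, ∂Q/∂Y = 62.3/Y = 0.00840076.
η_Y = (∂Q/∂Y)·(Y/Q) = 0.00840076 × (7416/142.610) = 0.437.
Since 0 < η < 1, this is a necessity.

0.437 (necessity)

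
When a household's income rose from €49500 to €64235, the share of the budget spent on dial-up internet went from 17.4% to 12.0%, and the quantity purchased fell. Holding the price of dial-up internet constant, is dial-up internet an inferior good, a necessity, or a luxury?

inferior good

Quantity demanded falls as income rises, so η < 0.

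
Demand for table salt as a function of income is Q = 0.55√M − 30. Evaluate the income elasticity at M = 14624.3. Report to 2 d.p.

At M = 14624.3: Q = 36.512.
dQ/dM = 0.55/(2√M) = 0.00227402 at this income.
η = (dQ/dM)·(M/Q) = 0.00227402 × (14624.3/36.512) = 0.91.

0.91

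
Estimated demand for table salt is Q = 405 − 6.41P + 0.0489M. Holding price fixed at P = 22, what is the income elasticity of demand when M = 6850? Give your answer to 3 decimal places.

0.559

At P = 22, M = 6850: Q = 598.945.
Holding P constant, ∂Q/∂M = 0.0489.
η_M = (∂Q/∂M)·(M/Q) = 0.0489 × (6850/598.945) = 0.559.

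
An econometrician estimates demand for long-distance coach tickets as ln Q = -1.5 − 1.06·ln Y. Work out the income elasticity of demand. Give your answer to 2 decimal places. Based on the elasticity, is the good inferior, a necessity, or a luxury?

-1.06 (inferior good)

In a log-linear demand, the coefficient on ln Y is the income elasticity.
So η = -1.06.
η < 0 ⇒ inferior good.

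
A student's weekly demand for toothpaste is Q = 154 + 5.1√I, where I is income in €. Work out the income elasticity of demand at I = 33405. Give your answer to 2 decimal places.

0.43

At I = 33405: Q = 1086.129.
dQ/dI = 5.1/(2√I) = 0.0139519 at this income.
η = (dQ/dI)·(I/Q) = 0.0139519 × (33405/1086.129) = 0.43.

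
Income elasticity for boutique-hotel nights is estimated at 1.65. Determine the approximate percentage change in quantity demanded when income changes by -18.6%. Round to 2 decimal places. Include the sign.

%ΔQ ≈ η × %ΔI = 1.65 × (-18.6%) = -30.69%.

-30.69%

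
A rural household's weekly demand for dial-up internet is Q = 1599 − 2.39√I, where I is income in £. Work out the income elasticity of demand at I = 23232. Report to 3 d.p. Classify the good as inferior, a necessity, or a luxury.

-0.148 (inferior good)

At I = 23232: Q = 1234.715.
dQ/dI = -2.39/(2√I) = -0.00784015 at this income.
η = (dQ/dI)·(I/Q) = -0.00784015 × (23232/1234.715) = -0.148.
Since η < 0, the good is an inferior good.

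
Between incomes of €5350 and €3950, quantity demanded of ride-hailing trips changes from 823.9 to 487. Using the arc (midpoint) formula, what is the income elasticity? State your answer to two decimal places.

ΔQ = 487 − 823.9 = -336.9; midpoint Q̄ = (823.9 + 487)/2 = 655.45.
ΔI = 3950 − 5350 = -1400; midpoint Ī = (5350 + 3950)/2 = 4650.
η = (ΔQ/Q̄) ÷ (ΔI/Ī) = (-336.9/655.45) ÷ (-1400/4650) = 1.71.

1.71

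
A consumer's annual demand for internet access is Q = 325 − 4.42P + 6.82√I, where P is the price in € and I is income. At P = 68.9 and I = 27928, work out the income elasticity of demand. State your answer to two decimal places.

0.49

At P = 68.9, I = 27928: Q = 1160.198.
Holding P constant, ∂Q/∂I = 6.82/(2√I) = 0.0204049.
η_I = (∂Q/∂I)·(I/Q) = 0.0204049 × (27928/1160.198) = 0.49.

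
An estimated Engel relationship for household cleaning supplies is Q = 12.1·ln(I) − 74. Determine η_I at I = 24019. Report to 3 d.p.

At I = 24019: Q = 48.048.
dQ/dI = 12.1/I = 0.000503768 at this income.
η = (dQ/dI)·(I/Q) = 0.000503768 × (24019/48.048) = 0.252.

0.252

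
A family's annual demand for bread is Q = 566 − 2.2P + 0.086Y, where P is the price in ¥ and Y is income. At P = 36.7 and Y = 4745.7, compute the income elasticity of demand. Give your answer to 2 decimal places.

0.46

At P = 36.7, Y = 4745.7: Q = 893.390.
Holding P constant, ∂Q/∂Y = 0.086.
η_Y = (∂Q/∂Y)·(Y/Q) = 0.086 × (4745.7/893.390) = 0.46.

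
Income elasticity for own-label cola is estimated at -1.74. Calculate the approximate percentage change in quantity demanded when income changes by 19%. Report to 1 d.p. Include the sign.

-33.1%

%ΔQ ≈ η × %ΔI = -1.74 × 19% = -33.1%.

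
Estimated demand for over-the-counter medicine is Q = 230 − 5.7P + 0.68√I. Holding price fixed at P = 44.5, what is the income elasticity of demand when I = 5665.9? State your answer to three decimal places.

At P = 44.5, I = 5665.9: Q = 27.535.
Holding P constant, ∂Q/∂I = 0.68/(2√I) = 0.00451694.
η_I = (∂Q/∂I)·(I/Q) = 0.00451694 × (5665.9/27.535) = 0.929.

0.929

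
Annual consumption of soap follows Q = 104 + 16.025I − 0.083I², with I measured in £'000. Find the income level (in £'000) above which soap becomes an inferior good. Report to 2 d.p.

dQ/dI = 16.025 − 0.166I.
The good is inferior where dQ/dI < 0. Setting dQ/dI = 0 gives I = 16.025 / 0.166 = 96.54.

96.54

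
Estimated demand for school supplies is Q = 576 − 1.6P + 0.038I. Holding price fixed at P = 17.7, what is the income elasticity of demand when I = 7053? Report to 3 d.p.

At P = 17.7, I = 7053: Q = 815.694.
Holding P constant, ∂Q/∂I = 0.038.
η_I = (∂Q/∂I)·(I/Q) = 0.038 × (7053/815.694) = 0.329.

0.329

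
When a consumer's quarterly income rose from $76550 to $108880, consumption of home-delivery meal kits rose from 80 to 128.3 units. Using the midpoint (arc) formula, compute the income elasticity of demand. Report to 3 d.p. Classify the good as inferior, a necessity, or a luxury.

ΔQ = 128.3 − 80 = 48.3; midpoint Q̄ = (80 + 128.3)/2 = 104.15.
ΔI = 108880 − 76550 = 32330; midpoint Ī = (76550 + 108880)/2 = 92715.
η = (ΔQ/Q̄) ÷ (ΔI/Ī) = (48.3/104.15) ÷ (32330/92715) = 1.330.
η > 1 ⇒ luxury.

1.330 (luxury)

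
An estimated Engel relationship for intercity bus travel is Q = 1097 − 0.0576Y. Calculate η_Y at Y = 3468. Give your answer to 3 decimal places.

At Y = 3468: Q = 897.243.
dQ/dY = −0.0576.
η = (dQ/dY)·(Y/Q) = -0.0576 × (3468/897.243) = -0.223.

-0.223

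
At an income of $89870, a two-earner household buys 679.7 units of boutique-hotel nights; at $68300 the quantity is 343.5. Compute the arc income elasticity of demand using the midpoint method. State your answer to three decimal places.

2.409

ΔQ = 343.5 − 679.7 = -336.2; midpoint Q̄ = (679.7 + 343.5)/2 = 511.6.
ΔI = 68300 − 89870 = -21570; midpoint Ī = (89870 + 68300)/2 = 79085.
η = (ΔQ/Q̄) ÷ (ΔI/Ī) = (-336.2/511.6) ÷ (-21570/79085) = 2.409.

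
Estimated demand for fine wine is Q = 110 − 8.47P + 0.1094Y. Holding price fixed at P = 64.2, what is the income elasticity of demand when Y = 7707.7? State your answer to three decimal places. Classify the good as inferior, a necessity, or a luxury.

At P = 64.2, Y = 7707.7: Q = 409.448.
Holding P constant, ∂Q/∂Y = 0.1094.
η_Y = (∂Q/∂Y)·(Y/Q) = 0.1094 × (7707.7/409.448) = 2.059.
Since η > 1, this is a luxury.

2.059 (luxury)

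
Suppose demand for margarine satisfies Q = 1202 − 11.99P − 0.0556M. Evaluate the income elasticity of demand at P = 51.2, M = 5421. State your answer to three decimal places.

-1.051

At P = 51.2, M = 5421: Q = 286.704.
Holding P constant, ∂Q/∂M = −0.0556.
η_M = (∂Q/∂M)·(M/Q) = -0.0556 × (5421/286.704) = -1.051.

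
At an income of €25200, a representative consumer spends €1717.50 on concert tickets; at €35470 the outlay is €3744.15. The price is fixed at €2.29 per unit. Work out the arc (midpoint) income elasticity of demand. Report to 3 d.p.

With a constant price, Q₁ = 1717.50/2.29 = 750.000 and Q₂ = 3744.15/2.29 = 1635.000 (equivalently, work directly with expenditure since P cancels).
Midpoint %ΔQ = (3744.15 − 1717.50)/2730.83 = 0.74214; midpoint %ΔI = (35470 − 25200)/30335 = 0.33855.
η = 0.74214 / 0.33855 = 2.192.

2.192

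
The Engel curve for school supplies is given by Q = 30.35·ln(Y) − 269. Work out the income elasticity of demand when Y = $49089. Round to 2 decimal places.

0.52

At Y = 49089: Q = 58.822.
dQ/dY = 30.35/Y = 0.000618265 at this income.
η = (dQ/dY)·(Y/Q) = 0.000618265 × (49089/58.822) = 0.52.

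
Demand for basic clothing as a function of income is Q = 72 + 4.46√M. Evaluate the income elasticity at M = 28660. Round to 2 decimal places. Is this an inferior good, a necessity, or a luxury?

At M = 28660: Q = 827.045.
dQ/dM = 4.46/(2√M) = 0.0131725 at this income.
η = (dQ/dM)·(M/Q) = 0.0131725 × (28660/827.045) = 0.46.
Since 0 < η < 1, the good is a necessity.

0.46 (necessity)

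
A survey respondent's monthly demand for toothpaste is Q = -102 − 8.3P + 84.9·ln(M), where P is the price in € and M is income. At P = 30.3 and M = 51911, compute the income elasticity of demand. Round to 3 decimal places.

0.149

At P = 30.3, M = 51911: Q = 568.294.
Holding P constant, ∂Q/∂M = 84.9/M = 0.00163549.
η_M = (∂Q/∂M)·(M/Q) = 0.00163549 × (51911/568.294) = 0.149.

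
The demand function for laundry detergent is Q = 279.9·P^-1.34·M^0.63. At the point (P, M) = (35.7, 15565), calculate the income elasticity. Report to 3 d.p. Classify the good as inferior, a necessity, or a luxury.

For a multiplicative demand Q = A·P^α·M^β, the income elasticity is β everywhere.
Here β = 0.63, so η = 0.630.
Since 0 < η < 1, this is a necessity.

0.630 (necessity)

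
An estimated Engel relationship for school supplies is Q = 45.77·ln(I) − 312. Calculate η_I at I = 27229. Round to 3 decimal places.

0.295

At I = 27229: Q = 155.405.
dQ/dI = 45.77/I = 0.00168093 at this income.
η = (dQ/dI)·(I/Q) = 0.00168093 × (27229/155.405) = 0.295.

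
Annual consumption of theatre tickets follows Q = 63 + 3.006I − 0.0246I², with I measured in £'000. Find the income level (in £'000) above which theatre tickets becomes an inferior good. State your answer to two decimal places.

61.10

dQ/dI = 3.006 − 0.0492I.
The good is inferior where dQ/dI < 0. Setting dQ/dI = 0 gives I = 3.006 / 0.0492 = 61.10.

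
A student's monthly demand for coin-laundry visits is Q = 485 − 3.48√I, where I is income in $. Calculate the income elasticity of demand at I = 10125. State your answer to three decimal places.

At I = 10125: Q = 134.832.
dQ/dI = -3.48/(2√I) = -0.0172923 at this income.
η = (dQ/dI)·(I/Q) = -0.0172923 × (10125/134.832) = -1.299.

-1.299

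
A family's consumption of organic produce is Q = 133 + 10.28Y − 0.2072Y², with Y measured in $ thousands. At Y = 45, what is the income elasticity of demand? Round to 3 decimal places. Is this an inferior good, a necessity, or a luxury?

At Y = 45: Q = 176.0200.
dQ/dY = 10.28 − 0.4144Y = -8.36800.
η = (dQ/dY)·(Y/Q) = -8.36800 × (45/176.0200) = -2.139.
η < 0 ⇒ inferior good.

-2.139 (inferior good)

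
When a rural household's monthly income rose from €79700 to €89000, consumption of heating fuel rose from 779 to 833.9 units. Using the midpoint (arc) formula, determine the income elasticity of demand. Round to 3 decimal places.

ΔQ = 833.9 − 779 = 54.9; midpoint Q̄ = (779 + 833.9)/2 = 806.45.
ΔI = 89000 − 79700 = 9300; midpoint Ī = (79700 + 89000)/2 = 84350.
η = (ΔQ/Q̄) ÷ (ΔI/Ī) = (54.9/806.45) ÷ (9300/84350) = 0.617.

0.617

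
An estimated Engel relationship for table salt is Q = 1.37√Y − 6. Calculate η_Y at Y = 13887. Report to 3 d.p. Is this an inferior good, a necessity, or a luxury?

At Y = 13887: Q = 155.445.
dQ/dY = 1.37/(2√Y) = 0.00581281 at this income.
η = (dQ/dY)·(Y/Q) = 0.00581281 × (13887/155.445) = 0.519.
Since 0 < η < 1, the good is a necessity.

0.519 (necessity)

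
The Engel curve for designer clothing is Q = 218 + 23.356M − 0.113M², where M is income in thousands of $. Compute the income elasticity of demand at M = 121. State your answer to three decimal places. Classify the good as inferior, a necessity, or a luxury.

At M = 121: Q = 1389.6430.
dQ/dM = 23.356 − 0.226M = -3.99000.
η = (dQ/dM)·(M/Q) = -3.99000 × (121/1389.6430) = -0.347.
η < 0 ⇒ inferior good.

-0.347 (inferior good)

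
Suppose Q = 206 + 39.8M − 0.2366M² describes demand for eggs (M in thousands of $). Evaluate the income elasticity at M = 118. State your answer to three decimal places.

At M = 118: Q = 1607.9816.
dQ/dM = 39.8 − 0.4732M = -16.03760.
η = (dQ/dM)·(M/Q) = -16.03760 × (118/1607.9816) = -1.177.

-1.177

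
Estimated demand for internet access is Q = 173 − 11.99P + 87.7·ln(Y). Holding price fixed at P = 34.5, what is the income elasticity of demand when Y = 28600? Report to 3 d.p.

0.133

At P = 34.5, Y = 28600: Q = 659.249.
Holding P constant, ∂Q/∂Y = 87.7/Y = 0.00306643.
η_Y = (∂Q/∂Y)·(Y/Q) = 0.00306643 × (28600/659.249) = 0.133.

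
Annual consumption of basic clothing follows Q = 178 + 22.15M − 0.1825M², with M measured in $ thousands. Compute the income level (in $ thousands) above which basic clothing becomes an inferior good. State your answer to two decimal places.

60.68

dQ/dM = 22.15 − 0.365M.
The good is inferior where dQ/dM < 0. Setting dQ/dM = 0 gives M = 22.15 / 0.365 = 60.68.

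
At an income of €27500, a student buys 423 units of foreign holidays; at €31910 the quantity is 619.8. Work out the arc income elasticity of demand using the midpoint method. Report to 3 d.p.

ΔQ = 619.8 − 423 = 196.8; midpoint Q̄ = (423 + 619.8)/2 = 521.4.
ΔI = 31910 − 27500 = 4410; midpoint Ī = (27500 + 31910)/2 = 29705.
η = (ΔQ/Q̄) ÷ (ΔI/Ī) = (196.8/521.4) ÷ (4410/29705) = 2.542.

2.542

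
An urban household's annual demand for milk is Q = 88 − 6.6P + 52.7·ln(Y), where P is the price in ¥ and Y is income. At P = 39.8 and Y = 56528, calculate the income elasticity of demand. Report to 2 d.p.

At P = 39.8, Y = 56528: Q = 401.989.
Holding P constant, ∂Q/∂Y = 52.7/Y = 0.000932281.
η_Y = (∂Q/∂Y)·(Y/Q) = 0.000932281 × (56528/401.989) = 0.13.

0.13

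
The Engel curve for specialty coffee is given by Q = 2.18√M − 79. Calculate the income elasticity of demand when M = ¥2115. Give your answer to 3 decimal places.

2.358

At M = 2115: Q = 21.256.
dQ/dM = 2.18/(2√M) = 0.0237013 at this income.
η = (dQ/dM)·(M/Q) = 0.0237013 × (2115/21.256) = 2.358.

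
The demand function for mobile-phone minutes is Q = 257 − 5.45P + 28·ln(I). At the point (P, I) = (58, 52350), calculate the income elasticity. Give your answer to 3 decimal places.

At P = 58, I = 52350: Q = 245.140.
Holding P constant, ∂Q/∂I = 28/I = 0.000534862.
η_I = (∂Q/∂I)·(I/Q) = 0.000534862 × (52350/245.140) = 0.114.

0.114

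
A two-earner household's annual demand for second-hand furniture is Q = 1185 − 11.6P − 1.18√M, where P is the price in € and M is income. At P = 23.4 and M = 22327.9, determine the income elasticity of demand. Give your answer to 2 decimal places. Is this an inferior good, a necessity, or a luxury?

-0.12 (inferior good)

At P = 23.4, M = 22327.9: Q = 737.238.
Holding P constant, ∂Q/∂M = -1.18/(2√M) = -0.00394846.
η_M = (∂Q/∂M)·(M/Q) = -0.00394846 × (22327.9/737.238) = -0.12.
Since η < 0, this is an inferior good.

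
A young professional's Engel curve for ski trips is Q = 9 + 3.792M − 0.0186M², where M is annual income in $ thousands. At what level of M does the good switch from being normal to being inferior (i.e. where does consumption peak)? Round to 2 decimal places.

101.94

dQ/dM = 3.792 − 0.0372M.
The good is inferior where dQ/dM < 0. Setting dQ/dM = 0 gives M = 3.792 / 0.0372 = 101.94.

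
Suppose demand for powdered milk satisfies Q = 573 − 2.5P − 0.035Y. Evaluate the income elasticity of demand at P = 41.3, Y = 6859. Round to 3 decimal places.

-1.045

At P = 41.3, Y = 6859: Q = 229.685.
Holding P constant, ∂Q/∂Y = −0.035.
η_Y = (∂Q/∂Y)·(Y/Q) = -0.035 × (6859/229.685) = -1.045.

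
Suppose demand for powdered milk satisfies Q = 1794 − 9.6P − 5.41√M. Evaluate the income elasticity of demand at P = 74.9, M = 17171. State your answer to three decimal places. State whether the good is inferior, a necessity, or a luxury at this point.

At P = 74.9, M = 17171: Q = 366.044.
Holding P constant, ∂Q/∂M = -5.41/(2√M) = -0.0206428.
η_M = (∂Q/∂M)·(M/Q) = -0.0206428 × (17171/366.044) = -0.968.
Since η < 0, this is an inferior good.

-0.968 (inferior good)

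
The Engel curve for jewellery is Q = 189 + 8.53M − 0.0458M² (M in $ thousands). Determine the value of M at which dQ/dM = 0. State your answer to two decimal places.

93.12

dQ/dM = 8.53 − 0.0916M.
The good is inferior where dQ/dM < 0. Setting dQ/dM = 0 gives M = 8.53 / 0.0916 = 93.12.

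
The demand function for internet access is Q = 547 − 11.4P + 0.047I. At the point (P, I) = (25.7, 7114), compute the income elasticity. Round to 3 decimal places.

0.568

At P = 25.7, I = 7114: Q = 588.378.
Holding P constant, ∂Q/∂I = 0.047.
η_I = (∂Q/∂I)·(I/Q) = 0.047 × (7114/588.378) = 0.568.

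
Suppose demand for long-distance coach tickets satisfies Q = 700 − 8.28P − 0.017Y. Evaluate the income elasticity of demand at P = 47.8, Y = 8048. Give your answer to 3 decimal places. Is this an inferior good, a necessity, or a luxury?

At P = 47.8, Y = 8048: Q = 167.400.
Holding P constant, ∂Q/∂Y = −0.017.
η_Y = (∂Q/∂Y)·(Y/Q) = -0.017 × (8048/167.400) = -0.817.
Since η < 0, this is an inferior good.

-0.817 (inferior good)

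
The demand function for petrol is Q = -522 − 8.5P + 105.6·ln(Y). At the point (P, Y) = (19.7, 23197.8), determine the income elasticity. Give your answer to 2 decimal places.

0.28

At P = 19.7, Y = 23197.8: Q = 372.021.
Holding P constant, ∂Q/∂Y = 105.6/Y = 0.00455216.
η_Y = (∂Q/∂Y)·(Y/Q) = 0.00455216 × (23197.8/372.021) = 0.28.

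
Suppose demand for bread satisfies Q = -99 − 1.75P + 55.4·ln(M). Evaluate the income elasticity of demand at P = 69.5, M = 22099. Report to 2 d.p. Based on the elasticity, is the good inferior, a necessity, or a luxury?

At P = 69.5, M = 22099: Q = 333.557.
Holding P constant, ∂Q/∂M = 55.4/M = 0.0025069.
η_M = (∂Q/∂M)·(M/Q) = 0.0025069 × (22099/333.557) = 0.17.
Since 0 < η < 1, this is a necessity.

0.17 (necessity)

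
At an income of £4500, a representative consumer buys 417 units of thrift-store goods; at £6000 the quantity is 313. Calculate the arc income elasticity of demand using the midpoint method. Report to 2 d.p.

ΔQ = 313 − 417 = -104; midpoint Q̄ = (417 + 313)/2 = 365.
ΔI = 6000 − 4500 = 1500; midpoint Ī = (4500 + 6000)/2 = 5250.
η = (ΔQ/Q̄) ÷ (ΔI/Ī) = (-104/365) ÷ (1500/5250) = -1.00.

-1.00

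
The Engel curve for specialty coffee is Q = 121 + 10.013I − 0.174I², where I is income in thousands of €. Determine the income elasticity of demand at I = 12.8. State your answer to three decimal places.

0.322

At I = 12.8: Q = 220.6582.
dQ/dI = 10.013 − 0.348I = 5.55860.
η = (dQ/dI)·(I/Q) = 5.55860 × (12.8/220.6582) = 0.322.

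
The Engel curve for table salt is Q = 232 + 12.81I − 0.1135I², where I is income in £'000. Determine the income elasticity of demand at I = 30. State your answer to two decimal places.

At I = 30: Q = 514.1500.
dQ/dI = 12.81 − 0.227I = 6.00000.
η = (dQ/dI)·(I/Q) = 6.00000 × (30/514.1500) = 0.35.

0.35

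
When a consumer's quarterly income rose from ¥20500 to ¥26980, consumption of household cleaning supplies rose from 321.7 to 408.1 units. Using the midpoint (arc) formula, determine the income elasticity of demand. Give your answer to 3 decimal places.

ΔQ = 408.1 − 321.7 = 86.4; midpoint Q̄ = (321.7 + 408.1)/2 = 364.9.
ΔI = 26980 − 20500 = 6480; midpoint Ī = (20500 + 26980)/2 = 23740.
η = (ΔQ/Q̄) ÷ (ΔI/Ī) = (86.4/364.9) ÷ (6480/23740) = 0.867.

0.867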